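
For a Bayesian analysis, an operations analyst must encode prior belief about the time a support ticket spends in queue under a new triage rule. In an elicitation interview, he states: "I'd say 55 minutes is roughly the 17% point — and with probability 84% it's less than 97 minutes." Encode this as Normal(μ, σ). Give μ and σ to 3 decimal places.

The p-quantile of Normal(μ,σ) is μ + z_p·σ, with z_{0.17} = -0.9542 and z_{0.84} = 0.9945.
Eliminate σ: μ = (z₂·x₁ − z₁·x₂)/(z₂ − z₁) = (0.9945·55 − (-0.9542)·97)/1.949 = 75.566.
Then σ = (x₂ − x₁)/(z₂ − z₁) = (97 − 55)/1.949 = 21.554.

μ = 75.566, σ = 21.554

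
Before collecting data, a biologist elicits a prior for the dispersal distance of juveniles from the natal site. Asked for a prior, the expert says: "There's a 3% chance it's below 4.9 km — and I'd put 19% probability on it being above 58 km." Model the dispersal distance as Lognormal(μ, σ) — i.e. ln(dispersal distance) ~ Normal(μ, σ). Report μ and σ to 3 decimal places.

If T ~ Lognormal(μ,σ) then ln T ~ Normal(μ,σ), so the p-quantile of ln T is μ + z_p·σ.
ln(4.9) = 1.589 and ln(58) = 4.06; z_{0.03} = -1.881, z_{0.81} = 0.8779.
σ = (4.06 − 1.589)/(0.8779 − (-1.881)) = 0.896.
μ = 1.589 − (-1.881)·0.896 = 3.274.

μ ≈ 3.274, σ ≈ 0.896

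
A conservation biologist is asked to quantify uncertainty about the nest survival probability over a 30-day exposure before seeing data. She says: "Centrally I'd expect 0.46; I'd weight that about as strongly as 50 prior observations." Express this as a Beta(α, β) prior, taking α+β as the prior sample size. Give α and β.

Under the effective-sample-size interpretation, Beta(α, β) has prior mean α/(α+β) and prior sample size α+β.
So α+β = 50 and α/(α+β) = 0.46, giving α = 0.46·50 = 23 and β = 50 − 23 = 27.

α = 23, β = 27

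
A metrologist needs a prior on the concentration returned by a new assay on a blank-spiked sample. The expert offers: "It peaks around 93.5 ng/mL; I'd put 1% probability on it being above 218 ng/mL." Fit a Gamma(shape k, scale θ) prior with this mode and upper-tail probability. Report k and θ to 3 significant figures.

k ≈ 7.65, θ ≈ 14.1

Gamma(k,θ) with k>1 has mode (k−1)θ, so θ = 93.5/(k−1).
Need P(X < 218) = 0.99 with θ tied to k this way. Start at k = 2, θ = 93.5: P(X<218) ≈ 0.676.
Too low — raise k to concentrate. Iterating converges to k ≈ 7.65.
Then θ = 93.5/(7.65−1) ≈ 14.1.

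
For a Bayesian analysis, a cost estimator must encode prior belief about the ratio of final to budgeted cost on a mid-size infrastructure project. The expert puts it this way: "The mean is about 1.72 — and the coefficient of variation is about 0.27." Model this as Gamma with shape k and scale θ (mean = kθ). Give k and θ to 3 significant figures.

k ≈ 13.7, θ ≈ 0.125

For Gamma(k, scale θ): mean = kθ, variance = kθ², so CV = 1/√k.
CV = 0.27, hence k = 1/CV² = 13.7.
Then θ = mean/k = 1.72/13.7 = 0.125.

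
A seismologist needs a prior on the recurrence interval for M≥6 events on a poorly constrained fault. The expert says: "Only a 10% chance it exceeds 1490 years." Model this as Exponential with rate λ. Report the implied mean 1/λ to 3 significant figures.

P(T > 1490.0) = e^(−λ·1490.0) = 0.1, so λ = −ln(0.1)/1490.0 = 0.00155.
Mean = 1/λ = 647 years.

mean ≈ 647 years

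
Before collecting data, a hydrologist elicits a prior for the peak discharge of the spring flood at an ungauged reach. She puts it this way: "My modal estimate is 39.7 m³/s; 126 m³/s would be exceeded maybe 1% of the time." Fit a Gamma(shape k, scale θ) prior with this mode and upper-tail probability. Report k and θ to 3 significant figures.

k ≈ 4.33, θ ≈ 11.9

Gamma(k,θ) with k>1 has mode (k−1)θ, so θ = 39.7/(k−1).
Need P(X < 126) = 0.99 with θ tied to k this way. Start at k = 2, θ = 39.7: P(X<126) ≈ 0.825.
Too low — raise k to concentrate. Iterating converges to k ≈ 4.33.
Then θ = 39.7/(4.33−1) ≈ 11.9.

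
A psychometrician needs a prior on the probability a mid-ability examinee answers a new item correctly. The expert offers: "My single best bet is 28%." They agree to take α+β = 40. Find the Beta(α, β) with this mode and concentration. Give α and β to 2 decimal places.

For α,β > 1 the Beta mode is (α−1)/(α+β−2). With α+β = 40, the mode is (α−1)/38.
Set (α−1)/38 = 0.28 → α = 1 + 0.28·38 = 11.64.
β = 40 − α = 28.36.

α = 11.64, β = 28.36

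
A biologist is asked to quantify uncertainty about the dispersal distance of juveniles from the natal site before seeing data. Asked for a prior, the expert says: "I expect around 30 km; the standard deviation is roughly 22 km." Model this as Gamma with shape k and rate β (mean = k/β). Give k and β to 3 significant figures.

For Gamma(k, rate β): mean = k/β, variance = k/β², so CV = 1/√k.
CV = SD/mean = 22/30 = 0.7333, hence k = 1/CV² = 1.86.
Then β = k/mean = 1.86/30 = 0.062.

k ≈ 1.86, β ≈ 0.062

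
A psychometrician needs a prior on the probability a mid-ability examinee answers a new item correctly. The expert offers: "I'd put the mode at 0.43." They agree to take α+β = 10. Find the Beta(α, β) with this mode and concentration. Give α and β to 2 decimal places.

α = 4.44, β = 5.56

For α,β > 1 the Beta mode is (α−1)/(α+β−2). With α+β = 10, the mode is (α−1)/8.
Set (α−1)/8 = 0.43 → α = 1 + 0.43·8 = 4.44.
β = 10 − α = 5.56.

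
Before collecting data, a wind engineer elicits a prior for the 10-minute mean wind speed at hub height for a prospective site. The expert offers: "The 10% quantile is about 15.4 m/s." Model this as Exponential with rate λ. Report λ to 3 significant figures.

P(T < 15.4) = 1 − e^(−λ·15.4) = 0.1, so λ = −ln(1−0.1)/15.4 = −ln(0.9)/15.4 = 0.00684.

λ ≈ 0.00684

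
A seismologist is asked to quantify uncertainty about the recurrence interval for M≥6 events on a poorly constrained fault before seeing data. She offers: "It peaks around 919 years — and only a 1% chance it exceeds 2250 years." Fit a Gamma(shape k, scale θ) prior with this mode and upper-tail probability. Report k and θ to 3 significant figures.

k ≈ 6.88, θ ≈ 156

Gamma(k,θ) with k>1 has mode (k−1)θ, so θ = 919/(k−1).
Need P(X < 2250) = 0.99 with θ tied to k this way. Start at k = 2, θ = 919: P(X<2250) ≈ 0.702.
Too low — raise k to concentrate. Iterating converges to k ≈ 6.88.
Then θ = 919/(6.88−1) ≈ 156.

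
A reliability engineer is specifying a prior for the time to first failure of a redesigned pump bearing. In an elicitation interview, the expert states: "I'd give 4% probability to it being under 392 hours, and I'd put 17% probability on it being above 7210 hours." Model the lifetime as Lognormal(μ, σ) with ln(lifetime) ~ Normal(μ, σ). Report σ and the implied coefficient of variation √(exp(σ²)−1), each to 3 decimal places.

If T ~ Lognormal(μ,σ) then ln T ~ Normal(μ,σ), so the p-quantile of ln T is μ + z_p·σ.
ln(392) = 5.971 and ln(7210) = 8.883; z_{0.04} = -1.751, z_{0.83} = 0.9542.
σ = (8.883 − 5.971)/(0.9542 − (-1.751)) = 1.077.
μ = 5.971 − (-1.751)·1.077 = 7.856.
CV = √(exp(σ²)−1) = √(exp(1.1590)−1) = 1.479.

σ ≈ 1.077, CV ≈ 1.479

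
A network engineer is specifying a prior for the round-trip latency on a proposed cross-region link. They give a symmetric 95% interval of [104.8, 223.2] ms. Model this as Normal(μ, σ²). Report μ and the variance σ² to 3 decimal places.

μ = 164.000, σ² = 912.320

A symmetric 95% interval runs μ ± z·σ with z = 1.96.
Half-width = 59.2, so σ = 59.2/1.96 = 30.2046 and σ² = 912.320.
μ is the interval midpoint, 164.000.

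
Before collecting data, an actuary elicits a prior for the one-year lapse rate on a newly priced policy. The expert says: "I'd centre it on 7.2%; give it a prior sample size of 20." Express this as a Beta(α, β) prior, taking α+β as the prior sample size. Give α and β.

α = 1.44, β = 18.56

Under the effective-sample-size interpretation, Beta(α, β) has prior mean α/(α+β) and prior sample size α+β.
So α+β = 20 and α/(α+β) = 0.072, giving α = 0.072·20 = 1.44 and β = 20 − 1.44 = 18.56.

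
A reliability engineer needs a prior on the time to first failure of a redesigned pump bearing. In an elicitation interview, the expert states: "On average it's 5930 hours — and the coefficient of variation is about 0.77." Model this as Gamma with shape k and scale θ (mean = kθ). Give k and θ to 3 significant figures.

k ≈ 1.69, θ ≈ 3520

For Gamma(k, scale θ): mean = kθ, variance = kθ², so CV = 1/√k.
CV = 0.77, hence k = 1/CV² = 1.69.
Then θ = mean/k = 5930/1.69 = 3520.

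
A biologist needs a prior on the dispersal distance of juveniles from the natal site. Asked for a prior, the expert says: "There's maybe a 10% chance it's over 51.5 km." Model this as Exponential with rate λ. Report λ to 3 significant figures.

P(T > 51.5) = e^(−λ·51.5) = 0.1, so λ = −ln(0.1)/51.5 = 0.0447.

λ ≈ 0.0447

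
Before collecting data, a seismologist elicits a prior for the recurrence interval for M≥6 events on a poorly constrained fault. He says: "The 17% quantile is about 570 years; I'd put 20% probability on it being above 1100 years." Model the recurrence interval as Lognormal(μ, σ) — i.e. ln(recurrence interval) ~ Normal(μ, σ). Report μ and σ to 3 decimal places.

μ ≈ 6.695, σ ≈ 0.366

If T ~ Lognormal(μ,σ) then ln T ~ Normal(μ,σ), so the p-quantile of ln T is μ + z_p·σ.
ln(570) = 6.346 and ln(1100) = 7.003; z_{0.17} = -0.9542, z_{0.8} = 0.8416.
σ = (7.003 − 6.346)/(0.8416 − (-0.9542)) = 0.366.
μ = 6.346 − (-0.9542)·0.366 = 6.695.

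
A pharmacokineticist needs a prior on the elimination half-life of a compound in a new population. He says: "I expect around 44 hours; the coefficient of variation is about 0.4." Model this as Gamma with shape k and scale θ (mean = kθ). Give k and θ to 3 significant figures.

k ≈ 6.25, θ ≈ 7.04

For Gamma(k, scale θ): mean = kθ, variance = kθ², so CV = 1/√k.
CV = 0.4, hence k = 1/CV² = 6.25.
Then θ = mean/k = 44/6.25 = 7.04.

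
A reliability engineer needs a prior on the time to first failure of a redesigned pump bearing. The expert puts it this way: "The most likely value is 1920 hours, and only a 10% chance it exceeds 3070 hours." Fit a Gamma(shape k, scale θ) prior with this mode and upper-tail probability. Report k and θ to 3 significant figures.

Gamma(k,θ) with k>1 has mode (k−1)θ, so θ = 1920/(k−1).
Need P(X < 3070) = 0.9 with θ tied to k this way. Start at k = 2, θ = 1920: P(X<3070) ≈ 0.475.
Too low — raise k to concentrate. Iterating converges to k ≈ 9.53.
Then θ = 1920/(9.53−1) ≈ 225.

k ≈ 9.53, θ ≈ 225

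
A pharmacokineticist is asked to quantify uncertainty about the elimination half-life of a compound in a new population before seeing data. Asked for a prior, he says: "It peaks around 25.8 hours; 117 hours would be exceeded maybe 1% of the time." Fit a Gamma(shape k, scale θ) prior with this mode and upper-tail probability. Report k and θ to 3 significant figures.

Gamma(k,θ) with k>1 has mode (k−1)θ, so θ = 25.8/(k−1).
Need P(X < 117) = 0.99 with θ tied to k this way. Start at k = 2, θ = 25.8: P(X<117) ≈ 0.941.
Too low — raise k to concentrate. Iterating converges to k ≈ 2.77.
Then θ = 25.8/(2.77−1) ≈ 14.6.

k ≈ 2.77, θ ≈ 14.6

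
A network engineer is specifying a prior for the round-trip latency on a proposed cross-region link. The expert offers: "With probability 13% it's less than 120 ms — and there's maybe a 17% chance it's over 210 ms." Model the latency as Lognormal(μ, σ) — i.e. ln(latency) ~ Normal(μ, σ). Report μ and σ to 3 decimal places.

If T ~ Lognormal(μ,σ) then ln T ~ Normal(μ,σ), so the p-quantile of ln T is μ + z_p·σ.
ln(120) = 4.787 and ln(210) = 5.347; z_{0.13} = -1.126, z_{0.83} = 0.9542.
σ = (5.347 − 4.787)/(0.9542 − (-1.126)) = 0.269.
μ = 4.787 − (-1.126)·0.269 = 5.090.

μ ≈ 5.090, σ ≈ 0.269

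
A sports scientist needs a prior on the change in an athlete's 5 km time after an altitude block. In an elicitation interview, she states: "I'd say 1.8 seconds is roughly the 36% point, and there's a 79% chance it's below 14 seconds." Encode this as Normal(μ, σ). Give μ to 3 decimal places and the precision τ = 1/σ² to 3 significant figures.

For Normal(μ,σ), the p-quantile is μ + z_p·σ. Here z_{0.36} = -0.3585, z_{0.79} = 0.8064.
So 1.8 = μ − 0.3585σ and 14 = μ + 0.8064σ.
Subtracting: σ = (14 − 1.8)/(0.8064 − (-0.3585)) = 10.473.
Then μ = 1.8 − (-0.3585)·10.473 = 5.554.
Precision τ = 1/σ² = 1/10.47² = 0.00912.

μ = 5.554, τ = 0.00912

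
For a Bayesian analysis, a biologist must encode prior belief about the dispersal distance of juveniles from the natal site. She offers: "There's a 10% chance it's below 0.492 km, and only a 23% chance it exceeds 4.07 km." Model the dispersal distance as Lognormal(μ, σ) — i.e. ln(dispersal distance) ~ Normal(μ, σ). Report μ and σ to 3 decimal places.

μ ≈ 0.631, σ ≈ 1.046

If T ~ Lognormal(μ,σ) then ln T ~ Normal(μ,σ), so the p-quantile of ln T is μ + z_p·σ.
ln(0.492) = -0.7093 and ln(4.07) = 1.404; z_{0.1} = -1.282, z_{0.77} = 0.7388.
σ = (1.404 − -0.7093)/(0.7388 − (-1.282)) = 1.046.
μ = -0.7093 − (-1.282)·1.046 = 0.631.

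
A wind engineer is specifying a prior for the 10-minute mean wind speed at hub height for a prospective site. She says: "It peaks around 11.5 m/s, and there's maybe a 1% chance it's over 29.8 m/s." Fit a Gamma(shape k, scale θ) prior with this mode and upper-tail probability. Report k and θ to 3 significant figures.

Gamma(k,θ) with k>1 has mode (k−1)θ, so θ = 11.5/(k−1).
Need P(X < 29.8) = 0.99 with θ tied to k this way. Start at k = 2, θ = 11.5: P(X<29.8) ≈ 0.731.
Too low — raise k to concentrate. Iterating converges to k ≈ 6.14.
Then θ = 11.5/(6.14−1) ≈ 2.24.

k ≈ 6.14, θ ≈ 2.24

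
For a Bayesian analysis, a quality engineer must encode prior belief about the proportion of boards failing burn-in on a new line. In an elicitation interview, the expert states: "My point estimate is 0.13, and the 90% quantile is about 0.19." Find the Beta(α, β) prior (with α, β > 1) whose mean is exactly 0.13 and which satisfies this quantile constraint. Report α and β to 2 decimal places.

α ≈ 7.18, β ≈ 48.05

With mean 0.13 fixed, write α = 0.13s, β = 0.87s where s = α+β.
Need P(θ < 0.19) = 0.9 under Beta(0.13s, 0.87s). Normal approximation: (q−m)/√(m(1−m)/s) ≈ z_{0.9} = 1.28, so s ≈ 0.13·0.87·(1.28)²/(0.19−0.13)² = 51.6.
At s = 51.6: P(θ<0.19) ≈ 0.893. Adjusting to match 0.9 gives s ≈ 55.23.
So α = 0.13·55.23 ≈ 7.18, β = 0.87·55.23 ≈ 48.05.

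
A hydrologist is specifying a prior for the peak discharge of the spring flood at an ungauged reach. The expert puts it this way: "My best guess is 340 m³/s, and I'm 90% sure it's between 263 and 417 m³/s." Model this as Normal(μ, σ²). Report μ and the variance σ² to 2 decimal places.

A symmetric 90% interval runs μ ± z·σ with z = 1.645.
Half-width = 77, so σ = 77/1.645 = 46.813 and σ² = 2191.43.
μ is the stated best guess, 340.00.

μ = 340.00, σ² = 2191.43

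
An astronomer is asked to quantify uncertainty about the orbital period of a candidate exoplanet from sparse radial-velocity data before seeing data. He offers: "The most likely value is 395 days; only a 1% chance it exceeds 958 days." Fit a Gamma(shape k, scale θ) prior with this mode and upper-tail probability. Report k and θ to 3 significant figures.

Gamma(k,θ) with k>1 has mode (k−1)θ, so θ = 395/(k−1).
Need P(X < 958) = 0.99 with θ tied to k this way. Start at k = 2, θ = 395: P(X<958) ≈ 0.697.
Too low — raise k to concentrate. Iterating converges to k ≈ 7.02.
Then θ = 395/(7.02−1) ≈ 65.6.

k ≈ 7.02, θ ≈ 65.6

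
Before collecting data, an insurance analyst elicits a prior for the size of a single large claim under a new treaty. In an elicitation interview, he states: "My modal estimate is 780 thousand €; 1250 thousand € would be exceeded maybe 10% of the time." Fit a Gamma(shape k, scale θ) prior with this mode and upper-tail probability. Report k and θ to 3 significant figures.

k ≈ 9.45, θ ≈ 92.3

Gamma(k,θ) with k>1 has mode (k−1)θ, so θ = 780/(k−1).
Need P(X < 1250) = 0.9 with θ tied to k this way. Start at k = 2, θ = 780: P(X<1250) ≈ 0.476.
Too low — raise k to concentrate. Iterating converges to k ≈ 9.45.
Then θ = 780/(9.45−1) ≈ 92.3.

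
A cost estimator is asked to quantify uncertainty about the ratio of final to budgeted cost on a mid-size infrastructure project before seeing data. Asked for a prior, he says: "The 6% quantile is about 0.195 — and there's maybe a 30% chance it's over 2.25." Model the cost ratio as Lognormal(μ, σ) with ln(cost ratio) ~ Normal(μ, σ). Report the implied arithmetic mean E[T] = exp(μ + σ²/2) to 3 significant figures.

E[T] ≈ 2.43

If T ~ Lognormal(μ,σ) then ln T ~ Normal(μ,σ), so the p-quantile of ln T is μ + z_p·σ.
ln(0.195) = -1.635 and ln(2.25) = 0.8109; z_{0.06} = -1.555, z_{0.7} = 0.5244.
σ = (0.8109 − -1.635)/(0.5244 − (-1.555)) = 1.176.
μ = -1.635 − (-1.555)·1.176 = 0.194.
E[T] = exp(μ + σ²/2) = exp(0.194 + 0.6918) = 2.43.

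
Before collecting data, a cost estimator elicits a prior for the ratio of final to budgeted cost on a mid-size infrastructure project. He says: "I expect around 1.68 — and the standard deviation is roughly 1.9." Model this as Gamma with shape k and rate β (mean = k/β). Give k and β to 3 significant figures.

k ≈ 0.782, β ≈ 0.465

For Gamma(k, rate β): mean = k/β, variance = k/β², so CV = 1/√k.
CV = SD/mean = 1.9/1.68 = 1.131, hence k = 1/CV² = 0.782.
Then β = k/mean = 0.782/1.68 = 0.465.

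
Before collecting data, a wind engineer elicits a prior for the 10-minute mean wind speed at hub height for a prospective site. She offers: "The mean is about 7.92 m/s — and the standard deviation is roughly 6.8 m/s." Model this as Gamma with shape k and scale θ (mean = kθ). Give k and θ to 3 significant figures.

k ≈ 1.36, θ ≈ 5.84

For Gamma(k, scale θ): mean = kθ, variance = kθ², so CV = 1/√k.
CV = SD/mean = 6.8/7.92 = 0.8586, hence k = 1/CV² = 1.36.
Then θ = mean/k = 7.92/1.36 = 5.84.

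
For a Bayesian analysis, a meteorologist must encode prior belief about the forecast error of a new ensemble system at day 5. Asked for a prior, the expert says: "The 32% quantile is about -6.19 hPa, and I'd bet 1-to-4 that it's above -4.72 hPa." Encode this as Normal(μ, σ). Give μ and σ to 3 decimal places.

μ = -5.665, σ = 1.123

The p-quantile of Normal(μ,σ) is μ + z_p·σ, with z_{0.32} = -0.4677 and z_{0.8} = 0.8416.
Eliminate σ: μ = (z₂·x₁ − z₁·x₂)/(z₂ − z₁) = (0.8416·-6.19 − (-0.4677)·-4.72)/1.309 = -5.665.
Then σ = (x₂ − x₁)/(z₂ − z₁) = (-4.72 − -6.19)/1.309 = 1.123.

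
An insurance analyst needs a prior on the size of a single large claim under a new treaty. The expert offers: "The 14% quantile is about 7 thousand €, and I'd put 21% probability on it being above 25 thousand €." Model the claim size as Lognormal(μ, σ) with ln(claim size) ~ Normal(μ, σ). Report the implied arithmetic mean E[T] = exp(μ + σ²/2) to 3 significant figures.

E[T] ≈ 18.2 thousand €

If T ~ Lognormal(μ,σ) then ln T ~ Normal(μ,σ), so the p-quantile of ln T is μ + z_p·σ.
ln(7) = 1.946 and ln(25) = 3.219; z_{0.14} = -1.08, z_{0.79} = 0.8064.
σ = (3.219 − 1.946)/(0.8064 − (-1.08)) = 0.675.
μ = 1.946 − (-1.08)·0.675 = 2.675.
E[T] = exp(μ + σ²/2) = exp(2.675 + 0.2276) = 18.2 thousand €.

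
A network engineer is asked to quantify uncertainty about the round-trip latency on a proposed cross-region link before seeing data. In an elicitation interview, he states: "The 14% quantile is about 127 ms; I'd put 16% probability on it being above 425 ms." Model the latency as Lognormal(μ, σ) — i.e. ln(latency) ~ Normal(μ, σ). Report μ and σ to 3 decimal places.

If T ~ Lognormal(μ,σ) then ln T ~ Normal(μ,σ), so the p-quantile of ln T is μ + z_p·σ.
ln(127) = 4.844 and ln(425) = 6.052; z_{0.14} = -1.08, z_{0.84} = 0.9945.
σ = (6.052 − 4.844)/(0.9945 − (-1.08)) = 0.582.
μ = 4.844 − (-1.08)·0.582 = 5.473.

μ ≈ 5.473, σ ≈ 0.582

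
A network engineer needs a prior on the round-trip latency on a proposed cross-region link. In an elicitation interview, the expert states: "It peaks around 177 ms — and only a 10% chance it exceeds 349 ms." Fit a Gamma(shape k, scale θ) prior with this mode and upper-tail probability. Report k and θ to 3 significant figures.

Gamma(k,θ) with k>1 has mode (k−1)θ, so θ = 177/(k−1).
Need P(X < 349) = 0.9 with θ tied to k this way. Start at k = 2, θ = 177: P(X<349) ≈ 0.586.
Too low — raise k to concentrate. Iterating converges to k ≈ 5.16.
Then θ = 177/(5.16−1) ≈ 42.6.

k ≈ 5.16, θ ≈ 42.6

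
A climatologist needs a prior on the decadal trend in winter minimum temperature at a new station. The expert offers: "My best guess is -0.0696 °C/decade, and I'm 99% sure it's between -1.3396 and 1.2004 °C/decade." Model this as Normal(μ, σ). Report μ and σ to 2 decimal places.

A symmetric 99% interval runs μ ± z·σ with z = 2.576.
Half-width = 1.27, so σ = 1.27/2.576 = 0.49.
μ is the stated best guess, -0.07.

μ = -0.07, σ = 0.49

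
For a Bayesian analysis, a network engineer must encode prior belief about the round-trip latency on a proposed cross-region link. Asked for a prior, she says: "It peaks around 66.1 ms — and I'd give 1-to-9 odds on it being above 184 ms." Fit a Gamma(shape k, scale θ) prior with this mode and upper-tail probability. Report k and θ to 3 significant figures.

k ≈ 2.82, θ ≈ 36.2

Gamma(k,θ) with k>1 has mode (k−1)θ, so θ = 66.1/(k−1).
Need P(X < 184) = 0.9 with θ tied to k this way. Start at k = 2, θ = 66.1: P(X<184) ≈ 0.766.
Too low — raise k to concentrate. Iterating converges to k ≈ 2.82.
Then θ = 66.1/(2.82−1) ≈ 36.2.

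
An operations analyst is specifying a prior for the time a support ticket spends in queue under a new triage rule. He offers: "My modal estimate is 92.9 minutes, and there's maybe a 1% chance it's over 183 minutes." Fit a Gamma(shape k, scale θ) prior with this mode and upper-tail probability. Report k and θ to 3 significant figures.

k ≈ 11.7, θ ≈ 8.67

Gamma(k,θ) with k>1 has mode (k−1)θ, so θ = 92.9/(k−1).
Need P(X < 183) = 0.99 with θ tied to k this way. Start at k = 2, θ = 92.9: P(X<183) ≈ 0.586.
Too low — raise k to concentrate. Iterating converges to k ≈ 11.7.
Then θ = 92.9/(11.7−1) ≈ 8.67.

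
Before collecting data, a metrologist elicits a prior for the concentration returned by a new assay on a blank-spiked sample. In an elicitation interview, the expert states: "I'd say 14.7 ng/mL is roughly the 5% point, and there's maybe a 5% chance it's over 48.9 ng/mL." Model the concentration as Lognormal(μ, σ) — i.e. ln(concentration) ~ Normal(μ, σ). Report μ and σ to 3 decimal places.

If T ~ Lognormal(μ,σ) then ln T ~ Normal(μ,σ), so the p-quantile of ln T is μ + z_p·σ.
ln(14.7) = 2.688 and ln(48.9) = 3.89; z_{0.05} = -1.645, z_{0.95} = 1.645.
σ = (3.89 − 2.688)/(1.645 − (-1.645)) = 0.365.
μ = 2.688 − (-1.645)·0.365 = 3.289.

μ ≈ 3.289, σ ≈ 0.365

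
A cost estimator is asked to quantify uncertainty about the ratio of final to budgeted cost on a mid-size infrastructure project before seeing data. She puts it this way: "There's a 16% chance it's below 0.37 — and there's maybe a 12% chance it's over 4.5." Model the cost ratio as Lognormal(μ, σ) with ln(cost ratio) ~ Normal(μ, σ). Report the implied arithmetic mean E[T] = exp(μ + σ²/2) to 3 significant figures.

If T ~ Lognormal(μ,σ) then ln T ~ Normal(μ,σ), so the p-quantile of ln T is μ + z_p·σ.
ln(0.37) = -0.9943 and ln(4.5) = 1.504; z_{0.16} = -0.9945, z_{0.88} = 1.175.
σ = (1.504 − -0.9943)/(1.175 − (-0.9945)) = 1.152.
μ = -0.9943 − (-0.9945)·1.152 = 0.151.
E[T] = exp(μ + σ²/2) = exp(0.151 + 0.6631) = 2.26.

E[T] ≈ 2.26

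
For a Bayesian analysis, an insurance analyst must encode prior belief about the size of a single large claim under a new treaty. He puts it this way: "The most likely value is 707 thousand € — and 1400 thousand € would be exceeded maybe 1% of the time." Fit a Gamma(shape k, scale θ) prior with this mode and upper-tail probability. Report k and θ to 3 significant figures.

Gamma(k,θ) with k>1 has mode (k−1)θ, so θ = 707/(k−1).
Need P(X < 1400) = 0.99 with θ tied to k this way. Start at k = 2, θ = 707: P(X<1400) ≈ 0.589.
Too low — raise k to concentrate. Iterating converges to k ≈ 11.5.
Then θ = 707/(11.5−1) ≈ 67.1.

k ≈ 11.5, θ ≈ 67.1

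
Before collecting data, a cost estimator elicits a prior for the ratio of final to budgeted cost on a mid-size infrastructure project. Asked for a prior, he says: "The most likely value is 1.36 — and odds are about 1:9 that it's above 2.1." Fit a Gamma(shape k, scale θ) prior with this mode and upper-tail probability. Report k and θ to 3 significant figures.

Gamma(k,θ) with k>1 has mode (k−1)θ, so θ = 1.36/(k−1).
Need P(X < 2.1) = 0.9 with θ tied to k this way. Start at k = 2, θ = 1.36: P(X<2.1) ≈ 0.457.
Too low — raise k to concentrate. Iterating converges to k ≈ 10.9.
Then θ = 1.36/(10.9−1) ≈ 0.137.

k ≈ 10.9, θ ≈ 0.137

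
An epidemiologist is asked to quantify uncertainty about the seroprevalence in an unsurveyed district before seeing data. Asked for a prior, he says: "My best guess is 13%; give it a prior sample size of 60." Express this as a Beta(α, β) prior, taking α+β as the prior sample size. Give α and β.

Under the effective-sample-size interpretation, Beta(α, β) has prior mean α/(α+β) and prior sample size α+β.
So α+β = 60 and α/(α+β) = 0.13, giving α = 0.13·60 = 7.8 and β = 60 − 7.8 = 52.2.

α = 7.8, β = 52.2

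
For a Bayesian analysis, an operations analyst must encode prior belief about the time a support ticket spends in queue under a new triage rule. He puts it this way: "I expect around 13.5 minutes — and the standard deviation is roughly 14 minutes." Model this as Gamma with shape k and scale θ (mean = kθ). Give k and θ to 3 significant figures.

k ≈ 0.93, θ ≈ 14.5

For Gamma(k, scale θ): mean = kθ, variance = kθ², so CV = 1/√k.
CV = SD/mean = 14/13.5 = 1.037, hence k = 1/CV² = 0.93.
Then θ = mean/k = 13.5/0.93 = 14.5.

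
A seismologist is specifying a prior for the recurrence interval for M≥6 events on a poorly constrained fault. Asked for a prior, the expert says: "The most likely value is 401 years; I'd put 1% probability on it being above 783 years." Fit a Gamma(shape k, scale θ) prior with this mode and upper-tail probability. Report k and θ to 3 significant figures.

Gamma(k,θ) with k>1 has mode (k−1)θ, so θ = 401/(k−1).
Need P(X < 783) = 0.99 with θ tied to k this way. Start at k = 2, θ = 401: P(X<783) ≈ 0.581.
Too low — raise k to concentrate. Iterating converges to k ≈ 12.
Then θ = 401/(12−1) ≈ 36.4.

k ≈ 12, θ ≈ 36.4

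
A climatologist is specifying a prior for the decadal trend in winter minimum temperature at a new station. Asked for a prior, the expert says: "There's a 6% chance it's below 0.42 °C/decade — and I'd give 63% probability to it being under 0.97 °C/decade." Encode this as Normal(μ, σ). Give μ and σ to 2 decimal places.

μ = 0.87, σ = 0.29

The p-quantile of Normal(μ,σ) is μ + z_p·σ, with z_{0.06} = -1.555 and z_{0.63} = 0.3319.
Eliminate σ: μ = (z₂·x₁ − z₁·x₂)/(z₂ − z₁) = (0.3319·0.42 − (-1.555)·0.97)/1.887 = 0.87.
Then σ = (x₂ − x₁)/(z₂ − z₁) = (0.97 − 0.42)/1.887 = 0.29.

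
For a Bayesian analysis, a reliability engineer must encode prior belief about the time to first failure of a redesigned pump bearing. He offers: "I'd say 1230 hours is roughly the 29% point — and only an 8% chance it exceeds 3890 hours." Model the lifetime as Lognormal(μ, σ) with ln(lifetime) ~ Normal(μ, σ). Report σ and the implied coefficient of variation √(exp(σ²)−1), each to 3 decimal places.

If T ~ Lognormal(μ,σ) then ln T ~ Normal(μ,σ), so the p-quantile of ln T is μ + z_p·σ.
ln(1230) = 7.115 and ln(3890) = 8.266; z_{0.29} = -0.5534, z_{0.92} = 1.405.
σ = (8.266 − 7.115)/(1.405 − (-0.5534)) = 0.588.
μ = 7.115 − (-0.5534)·0.588 = 7.440.
CV = √(exp(σ²)−1) = √(exp(0.3456)−1) = 0.643.

σ ≈ 0.588, CV ≈ 0.643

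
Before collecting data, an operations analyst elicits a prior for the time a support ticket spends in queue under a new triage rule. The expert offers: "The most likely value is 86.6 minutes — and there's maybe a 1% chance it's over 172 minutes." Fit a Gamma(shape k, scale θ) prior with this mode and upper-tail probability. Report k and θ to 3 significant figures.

Gamma(k,θ) with k>1 has mode (k−1)θ, so θ = 86.6/(k−1).
Need P(X < 172) = 0.99 with θ tied to k this way. Start at k = 2, θ = 86.6: P(X<172) ≈ 0.590.
Too low — raise k to concentrate. Iterating converges to k ≈ 11.4.
Then θ = 86.6/(11.4−1) ≈ 8.29.

k ≈ 11.4, θ ≈ 8.29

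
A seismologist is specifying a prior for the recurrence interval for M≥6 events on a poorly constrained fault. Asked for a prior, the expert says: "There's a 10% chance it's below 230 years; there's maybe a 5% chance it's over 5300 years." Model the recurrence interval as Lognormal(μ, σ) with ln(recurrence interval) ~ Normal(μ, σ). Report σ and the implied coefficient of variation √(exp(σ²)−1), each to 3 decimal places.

σ ≈ 1.072, CV ≈ 1.468

If T ~ Lognormal(μ,σ) then ln T ~ Normal(μ,σ), so the p-quantile of ln T is μ + z_p·σ.
ln(230) = 5.438 and ln(5300) = 8.575; z_{0.1} = -1.282, z_{0.95} = 1.645.
σ = (8.575 − 5.438)/(1.645 − (-1.282)) = 1.072.
μ = 5.438 − (-1.282)·1.072 = 6.812.
CV = √(exp(σ²)−1) = √(exp(1.1494)−1) = 1.468.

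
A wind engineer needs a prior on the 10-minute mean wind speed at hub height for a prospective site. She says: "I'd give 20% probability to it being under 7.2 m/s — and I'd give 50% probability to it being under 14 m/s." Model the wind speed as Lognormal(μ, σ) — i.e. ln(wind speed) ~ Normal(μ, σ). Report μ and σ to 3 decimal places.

If T ~ Lognormal(μ,σ) then ln T ~ Normal(μ,σ), so the p-quantile of ln T is μ + z_p·σ.
ln(7.2) = 1.974 and ln(14) = 2.639; z_{0.2} = -0.8416, z_{0.5} = 0.
σ = (2.639 − 1.974)/(0 − (-0.8416)) = 0.790.
μ = 1.974 − (-0.8416)·0.790 = 2.639.

μ ≈ 2.639, σ ≈ 0.790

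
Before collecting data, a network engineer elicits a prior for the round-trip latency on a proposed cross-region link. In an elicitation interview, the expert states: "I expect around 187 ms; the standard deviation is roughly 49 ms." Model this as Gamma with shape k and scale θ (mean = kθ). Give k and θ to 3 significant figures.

k ≈ 14.6, θ ≈ 12.8

For Gamma(k, scale θ): mean = kθ, variance = kθ², so CV = 1/√k.
CV = SD/mean = 49/187 = 0.262, hence k = 1/CV² = 14.6.
Then θ = mean/k = 187/14.6 = 12.8.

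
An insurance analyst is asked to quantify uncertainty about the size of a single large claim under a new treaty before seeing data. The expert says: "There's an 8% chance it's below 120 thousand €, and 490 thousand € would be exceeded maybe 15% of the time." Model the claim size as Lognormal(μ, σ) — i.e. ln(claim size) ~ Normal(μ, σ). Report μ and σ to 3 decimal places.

If T ~ Lognormal(μ,σ) then ln T ~ Normal(μ,σ), so the p-quantile of ln T is μ + z_p·σ.
ln(120) = 4.787 and ln(490) = 6.194; z_{0.08} = -1.405, z_{0.85} = 1.036.
σ = (6.194 − 4.787)/(1.036 − (-1.405)) = 0.576.
μ = 4.787 − (-1.405)·0.576 = 5.597.

μ ≈ 5.597, σ ≈ 0.576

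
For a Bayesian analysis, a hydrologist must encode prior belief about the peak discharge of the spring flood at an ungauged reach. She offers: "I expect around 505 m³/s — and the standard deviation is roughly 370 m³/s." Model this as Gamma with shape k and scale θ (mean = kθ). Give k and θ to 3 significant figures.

k ≈ 1.86, θ ≈ 271

For Gamma(k, scale θ): mean = kθ, variance = kθ², so CV = 1/√k.
CV = SD/mean = 370/505 = 0.7327, hence k = 1/CV² = 1.86.
Then θ = mean/k = 505/1.86 = 271.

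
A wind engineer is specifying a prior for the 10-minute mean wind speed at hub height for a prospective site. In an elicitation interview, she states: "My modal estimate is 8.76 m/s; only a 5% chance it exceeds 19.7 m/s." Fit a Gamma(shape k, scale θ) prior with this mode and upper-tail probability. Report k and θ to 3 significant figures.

k ≈ 5.18, θ ≈ 2.1

Gamma(k,θ) with k>1 has mode (k−1)θ, so θ = 8.76/(k−1).
Need P(X < 19.7) = 0.95 with θ tied to k this way. Start at k = 2, θ = 8.76: P(X<19.7) ≈ 0.657.
Too low — raise k to concentrate. Iterating converges to k ≈ 5.18.
Then θ = 8.76/(5.18−1) ≈ 2.1.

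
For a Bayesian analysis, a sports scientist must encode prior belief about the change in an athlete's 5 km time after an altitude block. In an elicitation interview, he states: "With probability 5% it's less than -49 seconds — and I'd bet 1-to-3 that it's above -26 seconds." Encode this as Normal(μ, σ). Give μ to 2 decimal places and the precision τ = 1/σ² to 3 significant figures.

The p-quantile of Normal(μ,σ) is μ + z_p·σ, with z_{0.05} = -1.645 and z_{0.75} = 0.6745.
Eliminate σ: μ = (z₂·x₁ − z₁·x₂)/(z₂ − z₁) = (0.6745·-49 − (-1.645)·-26)/2.319 = -32.69.
Then σ = (x₂ − x₁)/(z₂ − z₁) = (-26 − -49)/2.319 = 9.92.
Precision τ = 1/σ² = 1/9.917² = 0.0102.

μ = -32.69, τ = 0.0102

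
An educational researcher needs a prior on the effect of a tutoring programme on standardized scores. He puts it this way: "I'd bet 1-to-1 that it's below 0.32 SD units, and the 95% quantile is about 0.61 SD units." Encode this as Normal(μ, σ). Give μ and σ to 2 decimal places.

μ = 0.32, σ = 0.18

For Normal(μ,σ), the p-quantile is μ + z_p·σ. Here z_{0.5} = 0, z_{0.95} = 1.645.
So 0.32 = μ + 0σ and 0.61 = μ + 1.645σ.
Subtracting: σ = (0.61 − 0.32)/(1.645 − (0)) = 0.18.
Then μ = 0.32 − (0)·0.18 = 0.32.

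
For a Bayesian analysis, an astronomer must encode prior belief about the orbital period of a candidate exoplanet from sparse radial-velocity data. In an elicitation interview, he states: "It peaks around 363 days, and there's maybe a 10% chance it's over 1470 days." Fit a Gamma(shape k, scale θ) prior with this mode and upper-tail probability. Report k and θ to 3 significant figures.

k ≈ 1.94, θ ≈ 387

Gamma(k,θ) with k>1 has mode (k−1)θ, so θ = 363/(k−1).
Need P(X < 1470) = 0.9 with θ tied to k this way. Start at k = 2, θ = 363: P(X<1470) ≈ 0.912.
Too high — lower k to spread out. Iterating converges to k ≈ 1.94.
Then θ = 363/(1.94−1) ≈ 387.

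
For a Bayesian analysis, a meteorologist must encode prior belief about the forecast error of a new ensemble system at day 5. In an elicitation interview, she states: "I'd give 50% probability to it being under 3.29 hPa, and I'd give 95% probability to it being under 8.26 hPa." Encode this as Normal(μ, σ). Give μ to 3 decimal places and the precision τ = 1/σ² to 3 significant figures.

The p-quantile of Normal(μ,σ) is μ + z_p·σ, with z_{0.5} = 0 and z_{0.95} = 1.645.
Eliminate σ: μ = (z₂·x₁ − z₁·x₂)/(z₂ − z₁) = (1.645·3.29 − (0)·8.26)/1.645 = 3.290.
Then σ = (x₂ − x₁)/(z₂ − z₁) = (8.26 − 3.29)/1.645 = 3.022.
Precision τ = 1/σ² = 1/3.022² = 0.11.

μ = 3.290, τ = 0.11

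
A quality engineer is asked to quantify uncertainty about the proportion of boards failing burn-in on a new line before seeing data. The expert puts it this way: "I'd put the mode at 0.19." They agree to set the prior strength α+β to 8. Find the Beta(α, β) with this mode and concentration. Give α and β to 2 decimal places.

For α,β > 1 the Beta mode is (α−1)/(α+β−2). With α+β = 8, the mode is (α−1)/6.
Set (α−1)/6 = 0.19 → α = 1 + 0.19·6 = 2.14.
β = 8 − α = 5.86.

α = 2.14, β = 5.86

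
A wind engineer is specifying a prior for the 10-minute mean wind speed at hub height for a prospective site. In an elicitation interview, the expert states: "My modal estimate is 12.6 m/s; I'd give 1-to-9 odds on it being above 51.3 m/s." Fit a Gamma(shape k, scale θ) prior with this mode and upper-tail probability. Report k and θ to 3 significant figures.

Gamma(k,θ) with k>1 has mode (k−1)θ, so θ = 12.6/(k−1).
Need P(X < 51.3) = 0.9 with θ tied to k this way. Start at k = 2, θ = 12.6: P(X<51.3) ≈ 0.914.
Too high — lower k to spread out. Iterating converges to k ≈ 1.93.
Then θ = 12.6/(1.93−1) ≈ 13.6.

k ≈ 1.93, θ ≈ 13.6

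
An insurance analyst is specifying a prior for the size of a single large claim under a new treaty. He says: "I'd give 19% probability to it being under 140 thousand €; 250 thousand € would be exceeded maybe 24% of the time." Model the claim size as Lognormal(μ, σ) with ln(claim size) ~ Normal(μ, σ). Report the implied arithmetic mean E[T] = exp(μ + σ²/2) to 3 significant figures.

If T ~ Lognormal(μ,σ) then ln T ~ Normal(μ,σ), so the p-quantile of ln T is μ + z_p·σ.
ln(140) = 4.942 and ln(250) = 5.521; z_{0.19} = -0.8779, z_{0.76} = 0.7063.
σ = (5.521 − 4.942)/(0.7063 − (-0.8779)) = 0.366.
μ = 4.942 − (-0.8779)·0.366 = 5.263.
E[T] = exp(μ + σ²/2) = exp(5.263 + 0.0670) = 206 thousand €.

E[T] ≈ 206 thousand €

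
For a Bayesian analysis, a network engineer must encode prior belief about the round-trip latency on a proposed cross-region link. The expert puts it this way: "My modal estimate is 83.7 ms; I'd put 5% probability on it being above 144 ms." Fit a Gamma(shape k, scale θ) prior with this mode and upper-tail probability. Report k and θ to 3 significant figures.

k ≈ 10.5, θ ≈ 8.83

Gamma(k,θ) with k>1 has mode (k−1)θ, so θ = 83.7/(k−1).
Need P(X < 144) = 0.95 with θ tied to k this way. Start at k = 2, θ = 83.7: P(X<144) ≈ 0.513.
Too low — raise k to concentrate. Iterating converges to k ≈ 10.5.
Then θ = 83.7/(10.5−1) ≈ 8.83.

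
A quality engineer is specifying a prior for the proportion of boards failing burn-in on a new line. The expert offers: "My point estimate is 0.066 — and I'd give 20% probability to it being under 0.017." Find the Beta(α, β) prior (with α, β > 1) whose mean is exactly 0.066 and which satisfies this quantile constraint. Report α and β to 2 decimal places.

α ≈ 1.08, β ≈ 15.23

With mean 0.066 fixed, write α = 0.066s, β = 0.934s where s = α+β.
Need P(θ < 0.017) = 0.2 under Beta(0.066s, 0.934s). Normal approximation: (q−m)/√(m(1−m)/s) ≈ z_{0.2} = -0.842, so s ≈ 0.066·0.934·(-0.842)²/(0.017−0.066)² = 18.2.
At s = 18.2: P(θ<0.017) ≈ 0.178. Adjusting to match 0.2 gives s ≈ 16.31.
So α = 0.066·16.31 ≈ 1.08, β = 0.934·16.31 ≈ 15.23.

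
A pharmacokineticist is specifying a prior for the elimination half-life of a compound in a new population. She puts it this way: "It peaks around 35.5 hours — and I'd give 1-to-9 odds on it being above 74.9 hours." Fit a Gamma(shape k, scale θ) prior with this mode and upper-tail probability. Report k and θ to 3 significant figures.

Gamma(k,θ) with k>1 has mode (k−1)θ, so θ = 35.5/(k−1).
Need P(X < 74.9) = 0.9 with θ tied to k this way. Start at k = 2, θ = 35.5: P(X<74.9) ≈ 0.623.
Too low — raise k to concentrate. Iterating converges to k ≈ 4.45.
Then θ = 35.5/(4.45−1) ≈ 10.3.

k ≈ 4.45, θ ≈ 10.3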